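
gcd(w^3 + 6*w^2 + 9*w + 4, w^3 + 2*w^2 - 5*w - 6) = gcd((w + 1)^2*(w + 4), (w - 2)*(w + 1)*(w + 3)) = w + 1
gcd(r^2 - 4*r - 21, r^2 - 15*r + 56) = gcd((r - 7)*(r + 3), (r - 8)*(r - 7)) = r - 7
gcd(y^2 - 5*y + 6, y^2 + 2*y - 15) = y - 3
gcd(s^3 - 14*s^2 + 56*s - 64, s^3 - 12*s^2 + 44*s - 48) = s^2 - 6*s + 8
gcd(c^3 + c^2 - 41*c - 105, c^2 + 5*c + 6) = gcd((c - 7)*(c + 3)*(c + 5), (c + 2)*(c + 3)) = c + 3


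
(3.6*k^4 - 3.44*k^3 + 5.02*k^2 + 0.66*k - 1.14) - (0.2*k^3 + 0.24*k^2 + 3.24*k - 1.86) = 3.6*k^4 - 3.64*k^3 + 4.78*k^2 - 2.58*k + 0.72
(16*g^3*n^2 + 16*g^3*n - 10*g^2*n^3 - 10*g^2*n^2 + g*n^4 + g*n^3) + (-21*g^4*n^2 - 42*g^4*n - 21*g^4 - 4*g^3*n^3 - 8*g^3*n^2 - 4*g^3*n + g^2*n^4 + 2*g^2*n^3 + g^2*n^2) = -21*g^4*n^2 - 42*g^4*n - 21*g^4 - 4*g^3*n^3 + 8*g^3*n^2 + 12*g^3*n + g^2*n^4 - 8*g^2*n^3 - 9*g^2*n^2 + g*n^4 + g*n^3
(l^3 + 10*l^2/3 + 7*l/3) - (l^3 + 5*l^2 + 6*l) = -5*l^2/3 - 11*l/3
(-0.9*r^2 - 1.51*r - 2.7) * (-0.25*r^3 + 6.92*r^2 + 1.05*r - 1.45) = 0.225*r^5 - 5.8505*r^4 - 10.7192*r^3 - 18.9645*r^2 - 0.645500000000001*r + 3.915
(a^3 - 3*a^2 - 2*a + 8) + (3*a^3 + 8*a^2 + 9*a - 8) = 4*a^3 + 5*a^2 + 7*a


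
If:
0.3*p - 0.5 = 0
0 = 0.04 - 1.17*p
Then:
No Solution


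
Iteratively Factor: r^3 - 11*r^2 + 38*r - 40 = (r - 4)*(r^2 - 7*r + 10) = (r - 5)*(r - 4)*(r - 2)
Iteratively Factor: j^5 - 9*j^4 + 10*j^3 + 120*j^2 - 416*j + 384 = (j + 4)*(j^4 - 13*j^3 + 62*j^2 - 128*j + 96) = (j - 2)*(j + 4)*(j^3 - 11*j^2 + 40*j - 48) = (j - 4)*(j - 2)*(j + 4)*(j^2 - 7*j + 12) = (j - 4)^2*(j - 2)*(j + 4)*(j - 3)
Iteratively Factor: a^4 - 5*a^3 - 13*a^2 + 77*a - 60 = (a - 1)*(a^3 - 4*a^2 - 17*a + 60) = (a - 1)*(a + 4)*(a^2 - 8*a + 15) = (a - 3)*(a - 1)*(a + 4)*(a - 5)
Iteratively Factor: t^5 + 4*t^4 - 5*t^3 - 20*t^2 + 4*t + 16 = (t + 2)*(t^4 + 2*t^3 - 9*t^2 - 2*t + 8) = (t - 1)*(t + 2)*(t^3 + 3*t^2 - 6*t - 8) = (t - 1)*(t + 2)*(t + 4)*(t^2 - t - 2) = (t - 1)*(t + 1)*(t + 2)*(t + 4)*(t - 2)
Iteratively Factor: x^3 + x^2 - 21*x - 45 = (x + 3)*(x^2 - 2*x - 15) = (x - 5)*(x + 3)*(x + 3)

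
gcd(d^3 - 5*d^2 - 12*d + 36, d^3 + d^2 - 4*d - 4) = d - 2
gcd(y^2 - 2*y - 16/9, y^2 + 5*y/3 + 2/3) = y + 2/3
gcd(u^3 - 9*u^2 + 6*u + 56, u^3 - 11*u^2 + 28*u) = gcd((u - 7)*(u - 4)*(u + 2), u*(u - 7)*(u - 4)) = u^2 - 11*u + 28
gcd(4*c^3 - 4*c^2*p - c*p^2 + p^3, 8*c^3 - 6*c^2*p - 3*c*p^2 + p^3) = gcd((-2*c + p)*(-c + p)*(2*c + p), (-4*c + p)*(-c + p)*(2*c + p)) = -2*c^2 + c*p + p^2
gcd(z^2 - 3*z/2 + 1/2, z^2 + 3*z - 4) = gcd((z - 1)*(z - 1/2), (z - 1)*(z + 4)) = z - 1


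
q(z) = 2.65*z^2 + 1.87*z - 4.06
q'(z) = 5.3*z + 1.87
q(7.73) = 168.74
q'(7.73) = 42.84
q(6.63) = 124.82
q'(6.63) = 37.01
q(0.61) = -1.93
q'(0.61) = 5.10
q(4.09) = 47.92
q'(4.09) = 23.55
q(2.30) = 14.26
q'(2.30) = 14.06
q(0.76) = -1.11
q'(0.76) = 5.90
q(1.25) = 2.42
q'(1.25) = 8.50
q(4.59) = 60.35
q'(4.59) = 26.20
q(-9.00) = 193.76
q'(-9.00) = -45.83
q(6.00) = 102.56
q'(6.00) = 33.67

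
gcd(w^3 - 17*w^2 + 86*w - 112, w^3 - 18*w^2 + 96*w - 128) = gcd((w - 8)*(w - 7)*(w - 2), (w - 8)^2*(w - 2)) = w^2 - 10*w + 16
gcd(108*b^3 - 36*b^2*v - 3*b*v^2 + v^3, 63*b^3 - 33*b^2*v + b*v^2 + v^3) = -3*b + v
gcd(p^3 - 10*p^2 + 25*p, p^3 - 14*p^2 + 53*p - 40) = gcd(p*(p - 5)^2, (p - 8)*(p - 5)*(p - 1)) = p - 5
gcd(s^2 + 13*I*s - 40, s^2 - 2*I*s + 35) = s + 5*I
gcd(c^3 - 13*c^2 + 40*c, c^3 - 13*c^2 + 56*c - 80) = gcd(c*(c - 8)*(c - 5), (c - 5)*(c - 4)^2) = c - 5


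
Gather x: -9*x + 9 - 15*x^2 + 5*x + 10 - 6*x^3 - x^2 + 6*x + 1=-6*x^3 - 16*x^2 + 2*x + 20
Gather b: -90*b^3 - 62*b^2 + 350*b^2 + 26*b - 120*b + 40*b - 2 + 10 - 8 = -90*b^3 + 288*b^2 - 54*b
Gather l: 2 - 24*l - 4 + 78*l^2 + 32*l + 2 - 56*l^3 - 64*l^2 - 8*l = -56*l^3 + 14*l^2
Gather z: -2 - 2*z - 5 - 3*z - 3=-5*z - 10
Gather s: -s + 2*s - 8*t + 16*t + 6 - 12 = s + 8*t - 6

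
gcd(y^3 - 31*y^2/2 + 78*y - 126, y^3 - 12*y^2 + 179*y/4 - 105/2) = y^2 - 19*y/2 + 21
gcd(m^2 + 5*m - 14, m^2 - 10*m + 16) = m - 2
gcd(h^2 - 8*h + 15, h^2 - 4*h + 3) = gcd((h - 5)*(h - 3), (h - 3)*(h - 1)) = h - 3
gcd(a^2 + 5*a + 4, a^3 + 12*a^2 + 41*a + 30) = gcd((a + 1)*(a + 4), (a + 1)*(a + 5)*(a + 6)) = a + 1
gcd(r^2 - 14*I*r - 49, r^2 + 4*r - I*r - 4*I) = 1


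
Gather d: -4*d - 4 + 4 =-4*d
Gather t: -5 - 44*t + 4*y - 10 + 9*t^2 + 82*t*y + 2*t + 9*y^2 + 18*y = 9*t^2 + t*(82*y - 42) + 9*y^2 + 22*y - 15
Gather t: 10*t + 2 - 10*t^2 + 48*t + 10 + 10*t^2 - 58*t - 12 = 0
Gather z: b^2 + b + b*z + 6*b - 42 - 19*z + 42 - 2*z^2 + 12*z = b^2 + 7*b - 2*z^2 + z*(b - 7)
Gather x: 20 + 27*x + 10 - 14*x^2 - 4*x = -14*x^2 + 23*x + 30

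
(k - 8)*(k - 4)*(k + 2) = k^3 - 10*k^2 + 8*k + 64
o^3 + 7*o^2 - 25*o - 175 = (o - 5)*(o + 5)*(o + 7)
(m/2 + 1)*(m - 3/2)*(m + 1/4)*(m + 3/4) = m^4/2 + 3*m^3/4 - 37*m^2/32 - 93*m/64 - 9/32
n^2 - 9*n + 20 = (n - 5)*(n - 4)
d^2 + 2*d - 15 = (d - 3)*(d + 5)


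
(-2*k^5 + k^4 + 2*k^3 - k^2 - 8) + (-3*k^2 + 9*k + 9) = -2*k^5 + k^4 + 2*k^3 - 4*k^2 + 9*k + 1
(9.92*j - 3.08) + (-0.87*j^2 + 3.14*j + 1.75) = -0.87*j^2 + 13.06*j - 1.33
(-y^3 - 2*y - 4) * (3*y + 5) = -3*y^4 - 5*y^3 - 6*y^2 - 22*y - 20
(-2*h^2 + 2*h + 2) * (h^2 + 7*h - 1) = -2*h^4 - 12*h^3 + 18*h^2 + 12*h - 2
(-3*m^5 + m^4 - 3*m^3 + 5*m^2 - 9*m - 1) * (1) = -3*m^5 + m^4 - 3*m^3 + 5*m^2 - 9*m - 1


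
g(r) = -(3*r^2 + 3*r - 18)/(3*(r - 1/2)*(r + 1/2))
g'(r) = -(6*r + 3)/(3*(r - 1/2)*(r + 1/2)) + (3*r^2 + 3*r - 18)/(3*(r - 1/2)*(r + 1/2)^2) + (3*r^2 + 3*r - 18)/(3*(r - 1/2)^2*(r + 1/2)) = 4*(4*r^2 - 46*r + 1)/(16*r^4 - 8*r^2 + 1)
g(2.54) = -0.48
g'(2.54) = -0.59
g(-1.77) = 1.61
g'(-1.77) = 2.86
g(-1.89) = 1.30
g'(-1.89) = 2.32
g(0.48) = -269.88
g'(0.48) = -13118.49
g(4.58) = -0.94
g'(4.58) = -0.07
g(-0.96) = 8.99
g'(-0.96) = 27.07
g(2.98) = -0.68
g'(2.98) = -0.34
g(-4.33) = -0.46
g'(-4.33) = 0.20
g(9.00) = -1.04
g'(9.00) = 0.00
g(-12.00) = -0.88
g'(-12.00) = 0.01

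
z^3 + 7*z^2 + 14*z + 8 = (z + 1)*(z + 2)*(z + 4)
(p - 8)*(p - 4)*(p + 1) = p^3 - 11*p^2 + 20*p + 32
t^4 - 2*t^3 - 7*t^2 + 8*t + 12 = (t - 3)*(t - 2)*(t + 1)*(t + 2)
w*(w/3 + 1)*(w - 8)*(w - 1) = w^4/3 - 2*w^3 - 19*w^2/3 + 8*w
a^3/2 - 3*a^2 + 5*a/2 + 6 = (a/2 + 1/2)*(a - 4)*(a - 3)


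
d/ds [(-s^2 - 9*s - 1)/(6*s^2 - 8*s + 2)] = (31*s^2 + 4*s - 13)/(2*(9*s^4 - 24*s^3 + 22*s^2 - 8*s + 1))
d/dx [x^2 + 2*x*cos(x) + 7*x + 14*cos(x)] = -2*x*sin(x) + 2*x - 14*sin(x) + 2*cos(x) + 7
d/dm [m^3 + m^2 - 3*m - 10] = 3*m^2 + 2*m - 3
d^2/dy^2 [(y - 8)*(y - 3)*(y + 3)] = 6*y - 16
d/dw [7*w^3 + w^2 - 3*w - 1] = 21*w^2 + 2*w - 3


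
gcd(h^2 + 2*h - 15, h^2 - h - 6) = h - 3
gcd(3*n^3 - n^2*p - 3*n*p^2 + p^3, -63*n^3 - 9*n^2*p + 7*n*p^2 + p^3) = -3*n + p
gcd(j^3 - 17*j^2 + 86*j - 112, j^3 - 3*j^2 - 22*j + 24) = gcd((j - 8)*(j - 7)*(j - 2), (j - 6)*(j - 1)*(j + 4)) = 1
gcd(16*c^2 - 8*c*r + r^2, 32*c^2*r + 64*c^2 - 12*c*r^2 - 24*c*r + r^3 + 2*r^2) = -4*c + r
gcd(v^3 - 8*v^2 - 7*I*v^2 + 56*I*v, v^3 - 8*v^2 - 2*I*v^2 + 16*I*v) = v^2 - 8*v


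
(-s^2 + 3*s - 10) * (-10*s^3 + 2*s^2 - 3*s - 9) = 10*s^5 - 32*s^4 + 109*s^3 - 20*s^2 + 3*s + 90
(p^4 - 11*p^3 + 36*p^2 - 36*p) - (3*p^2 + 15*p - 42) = p^4 - 11*p^3 + 33*p^2 - 51*p + 42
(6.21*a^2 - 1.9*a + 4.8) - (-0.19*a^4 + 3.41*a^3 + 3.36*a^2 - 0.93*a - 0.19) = 0.19*a^4 - 3.41*a^3 + 2.85*a^2 - 0.97*a + 4.99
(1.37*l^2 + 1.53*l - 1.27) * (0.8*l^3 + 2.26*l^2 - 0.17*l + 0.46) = 1.096*l^5 + 4.3202*l^4 + 2.2089*l^3 - 2.5001*l^2 + 0.9197*l - 0.5842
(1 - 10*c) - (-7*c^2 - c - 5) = 7*c^2 - 9*c + 6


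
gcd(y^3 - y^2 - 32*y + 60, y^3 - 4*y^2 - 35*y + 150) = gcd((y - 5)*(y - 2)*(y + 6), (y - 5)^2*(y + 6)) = y^2 + y - 30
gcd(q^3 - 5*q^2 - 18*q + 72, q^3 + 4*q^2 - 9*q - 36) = q^2 + q - 12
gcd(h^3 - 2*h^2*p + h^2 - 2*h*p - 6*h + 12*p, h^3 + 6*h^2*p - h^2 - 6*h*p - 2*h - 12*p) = h - 2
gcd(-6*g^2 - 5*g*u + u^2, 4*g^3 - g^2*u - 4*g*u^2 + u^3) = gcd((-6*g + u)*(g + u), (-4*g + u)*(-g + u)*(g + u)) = g + u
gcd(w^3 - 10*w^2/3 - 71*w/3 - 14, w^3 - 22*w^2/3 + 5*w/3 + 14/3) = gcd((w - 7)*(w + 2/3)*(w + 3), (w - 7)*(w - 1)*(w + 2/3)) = w^2 - 19*w/3 - 14/3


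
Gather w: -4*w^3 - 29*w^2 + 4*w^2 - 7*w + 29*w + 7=-4*w^3 - 25*w^2 + 22*w + 7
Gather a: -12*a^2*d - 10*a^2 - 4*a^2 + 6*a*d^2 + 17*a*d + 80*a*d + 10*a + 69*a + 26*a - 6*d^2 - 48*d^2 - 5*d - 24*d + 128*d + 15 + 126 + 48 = a^2*(-12*d - 14) + a*(6*d^2 + 97*d + 105) - 54*d^2 + 99*d + 189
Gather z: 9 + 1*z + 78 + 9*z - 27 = 10*z + 60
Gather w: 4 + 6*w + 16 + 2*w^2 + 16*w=2*w^2 + 22*w + 20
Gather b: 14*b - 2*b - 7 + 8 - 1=12*b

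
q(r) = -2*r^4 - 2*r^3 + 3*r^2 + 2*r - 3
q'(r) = -8*r^3 - 6*r^2 + 6*r + 2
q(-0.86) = -2.32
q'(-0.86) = -2.51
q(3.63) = -399.13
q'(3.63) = -437.94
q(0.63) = -1.36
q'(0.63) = 1.40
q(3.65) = -407.96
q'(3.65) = -445.05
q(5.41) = -1934.30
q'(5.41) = -1407.87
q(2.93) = -169.09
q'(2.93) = -233.16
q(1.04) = -2.26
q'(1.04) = -7.25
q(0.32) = -2.14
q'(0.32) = 3.04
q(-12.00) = -37611.00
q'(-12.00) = 12890.00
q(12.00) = -44475.00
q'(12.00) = -14614.00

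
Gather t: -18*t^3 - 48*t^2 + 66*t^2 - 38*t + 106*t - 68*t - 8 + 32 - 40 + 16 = -18*t^3 + 18*t^2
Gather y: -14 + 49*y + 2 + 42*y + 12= 91*y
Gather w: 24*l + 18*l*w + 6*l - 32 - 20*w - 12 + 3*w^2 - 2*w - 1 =30*l + 3*w^2 + w*(18*l - 22) - 45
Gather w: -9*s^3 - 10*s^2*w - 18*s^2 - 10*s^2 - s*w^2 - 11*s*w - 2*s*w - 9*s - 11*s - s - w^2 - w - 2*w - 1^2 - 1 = -9*s^3 - 28*s^2 - 21*s + w^2*(-s - 1) + w*(-10*s^2 - 13*s - 3) - 2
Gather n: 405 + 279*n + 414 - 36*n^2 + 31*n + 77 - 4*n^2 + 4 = -40*n^2 + 310*n + 900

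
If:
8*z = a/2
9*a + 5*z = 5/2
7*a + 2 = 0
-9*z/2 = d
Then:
No Solution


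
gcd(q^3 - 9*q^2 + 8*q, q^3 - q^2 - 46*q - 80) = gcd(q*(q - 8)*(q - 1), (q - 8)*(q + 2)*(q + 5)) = q - 8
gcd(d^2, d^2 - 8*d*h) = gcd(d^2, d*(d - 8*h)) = d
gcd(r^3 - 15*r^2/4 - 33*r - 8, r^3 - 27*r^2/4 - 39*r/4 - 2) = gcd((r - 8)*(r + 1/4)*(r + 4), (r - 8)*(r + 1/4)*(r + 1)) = r^2 - 31*r/4 - 2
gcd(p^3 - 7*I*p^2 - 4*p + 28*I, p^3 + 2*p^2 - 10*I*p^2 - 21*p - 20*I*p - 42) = p^2 + p*(2 - 7*I) - 14*I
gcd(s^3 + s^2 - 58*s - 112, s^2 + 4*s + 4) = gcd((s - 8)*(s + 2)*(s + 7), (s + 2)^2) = s + 2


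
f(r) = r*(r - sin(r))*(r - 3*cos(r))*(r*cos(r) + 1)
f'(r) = r*(1 - cos(r))*(r - 3*cos(r))*(r*cos(r) + 1) + r*(r - sin(r))*(r - 3*cos(r))*(-r*sin(r) + cos(r)) + r*(r - sin(r))*(r*cos(r) + 1)*(3*sin(r) + 1) + (r - sin(r))*(r - 3*cos(r))*(r*cos(r) + 1) = -r*(r - sin(r))*(r - 3*cos(r))*(r*sin(r) - cos(r)) + r*(r - sin(r))*(r*cos(r) + 1)*(3*sin(r) + 1) - r*(r - 3*cos(r))*(r*cos(r) + 1)*(cos(r) - 1) + (r - sin(r))*(r - 3*cos(r))*(r*cos(r) + 1)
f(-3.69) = -72.85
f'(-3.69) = 198.32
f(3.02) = -104.89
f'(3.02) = -202.04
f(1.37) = 0.53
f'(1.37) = 3.67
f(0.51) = -0.03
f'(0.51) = -0.24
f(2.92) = -85.22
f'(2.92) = -190.27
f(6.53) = 1089.71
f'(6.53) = 600.67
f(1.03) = -0.14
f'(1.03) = 0.48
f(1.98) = 1.42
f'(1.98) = -10.53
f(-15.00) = -33939.95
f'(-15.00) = 32676.42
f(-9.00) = -4456.12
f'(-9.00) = 3556.51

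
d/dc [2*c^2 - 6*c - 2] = 4*c - 6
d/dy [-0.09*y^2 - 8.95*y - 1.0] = -0.18*y - 8.95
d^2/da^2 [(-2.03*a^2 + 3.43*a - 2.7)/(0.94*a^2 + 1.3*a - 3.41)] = (-1.77635683940025e-15*a^4 + 11.022816*a^3 - 53.356092*a^2 + 46.170732*a - 43.234866)/(0.830584*a^6 + 3.44604*a^5 - 4.273428*a^4 - 22.80512*a^3 + 15.502542*a^2 + 45.34959*a - 39.651821)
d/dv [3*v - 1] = 3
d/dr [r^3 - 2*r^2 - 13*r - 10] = 3*r^2 - 4*r - 13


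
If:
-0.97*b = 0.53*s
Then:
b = -0.54639175257732*s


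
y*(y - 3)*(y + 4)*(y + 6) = y^4 + 7*y^3 - 6*y^2 - 72*y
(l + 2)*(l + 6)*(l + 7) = l^3 + 15*l^2 + 68*l + 84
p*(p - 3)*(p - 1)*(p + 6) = p^4 + 2*p^3 - 21*p^2 + 18*p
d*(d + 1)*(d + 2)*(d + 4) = d^4 + 7*d^3 + 14*d^2 + 8*d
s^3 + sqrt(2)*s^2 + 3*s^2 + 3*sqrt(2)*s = s*(s + 3)*(s + sqrt(2))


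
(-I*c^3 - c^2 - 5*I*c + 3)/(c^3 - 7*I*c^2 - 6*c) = (I*c^3 + c^2 + 5*I*c - 3)/(c*(-c^2 + 7*I*c + 6))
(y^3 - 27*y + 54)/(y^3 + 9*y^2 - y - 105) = (y^2 + 3*y - 18)/(y^2 + 12*y + 35)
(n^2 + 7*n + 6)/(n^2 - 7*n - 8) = (n + 6)/(n - 8)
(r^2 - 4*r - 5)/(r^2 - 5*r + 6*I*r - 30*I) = (r + 1)/(r + 6*I)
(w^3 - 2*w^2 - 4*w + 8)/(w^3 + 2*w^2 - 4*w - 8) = (w - 2)/(w + 2)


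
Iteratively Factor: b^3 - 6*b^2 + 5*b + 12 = (b - 3)*(b^2 - 3*b - 4) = (b - 3)*(b + 1)*(b - 4)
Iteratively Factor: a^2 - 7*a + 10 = (a - 2)*(a - 5)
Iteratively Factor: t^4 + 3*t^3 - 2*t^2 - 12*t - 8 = (t + 2)*(t^3 + t^2 - 4*t - 4) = (t + 2)^2*(t^2 - t - 2) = (t - 2)*(t + 2)^2*(t + 1)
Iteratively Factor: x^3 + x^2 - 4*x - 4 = (x + 2)*(x^2 - x - 2) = (x - 2)*(x + 2)*(x + 1)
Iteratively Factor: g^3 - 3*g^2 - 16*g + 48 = (g - 4)*(g^2 + g - 12) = (g - 4)*(g - 3)*(g + 4)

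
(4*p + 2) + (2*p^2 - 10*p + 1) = 2*p^2 - 6*p + 3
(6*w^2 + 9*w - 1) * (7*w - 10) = 42*w^3 + 3*w^2 - 97*w + 10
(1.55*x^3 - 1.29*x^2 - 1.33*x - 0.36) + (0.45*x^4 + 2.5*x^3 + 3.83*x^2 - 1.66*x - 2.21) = 0.45*x^4 + 4.05*x^3 + 2.54*x^2 - 2.99*x - 2.57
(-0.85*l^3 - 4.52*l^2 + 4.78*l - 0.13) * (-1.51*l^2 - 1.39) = 1.2835*l^5 + 6.8252*l^4 - 6.0363*l^3 + 6.4791*l^2 - 6.6442*l + 0.1807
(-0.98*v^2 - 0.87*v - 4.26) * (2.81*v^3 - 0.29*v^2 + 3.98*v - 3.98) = -2.7538*v^5 - 2.1605*v^4 - 15.6187*v^3 + 1.6732*v^2 - 13.4922*v + 16.9548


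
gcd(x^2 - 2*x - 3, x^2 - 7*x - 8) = x + 1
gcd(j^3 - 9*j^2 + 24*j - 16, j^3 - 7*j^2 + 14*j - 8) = j^2 - 5*j + 4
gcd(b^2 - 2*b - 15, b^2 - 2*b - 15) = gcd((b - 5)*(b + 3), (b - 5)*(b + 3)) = b^2 - 2*b - 15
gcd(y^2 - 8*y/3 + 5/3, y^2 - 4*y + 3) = y - 1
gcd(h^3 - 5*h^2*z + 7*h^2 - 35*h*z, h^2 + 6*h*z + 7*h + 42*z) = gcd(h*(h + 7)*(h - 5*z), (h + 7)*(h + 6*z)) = h + 7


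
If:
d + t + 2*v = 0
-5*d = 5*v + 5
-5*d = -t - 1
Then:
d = 3/4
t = 11/4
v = -7/4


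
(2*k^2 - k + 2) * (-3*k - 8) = -6*k^3 - 13*k^2 + 2*k - 16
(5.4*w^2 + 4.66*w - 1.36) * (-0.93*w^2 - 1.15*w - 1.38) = -5.022*w^4 - 10.5438*w^3 - 11.5462*w^2 - 4.8668*w + 1.8768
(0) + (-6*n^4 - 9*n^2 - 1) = -6*n^4 - 9*n^2 - 1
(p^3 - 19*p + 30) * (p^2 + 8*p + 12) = p^5 + 8*p^4 - 7*p^3 - 122*p^2 + 12*p + 360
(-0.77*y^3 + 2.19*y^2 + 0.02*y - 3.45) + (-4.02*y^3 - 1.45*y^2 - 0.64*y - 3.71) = -4.79*y^3 + 0.74*y^2 - 0.62*y - 7.16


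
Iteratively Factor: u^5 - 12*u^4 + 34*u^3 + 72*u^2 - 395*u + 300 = (u - 4)*(u^4 - 8*u^3 + 2*u^2 + 80*u - 75) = (u - 4)*(u - 1)*(u^3 - 7*u^2 - 5*u + 75) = (u - 5)*(u - 4)*(u - 1)*(u^2 - 2*u - 15) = (u - 5)*(u - 4)*(u - 1)*(u + 3)*(u - 5)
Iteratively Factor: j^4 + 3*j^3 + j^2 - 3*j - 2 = (j + 2)*(j^3 + j^2 - j - 1) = (j + 1)*(j + 2)*(j^2 - 1) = (j + 1)^2*(j + 2)*(j - 1)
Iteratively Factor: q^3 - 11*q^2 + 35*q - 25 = (q - 5)*(q^2 - 6*q + 5) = (q - 5)^2*(q - 1)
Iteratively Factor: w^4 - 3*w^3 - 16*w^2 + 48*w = (w - 4)*(w^3 + w^2 - 12*w) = w*(w - 4)*(w^2 + w - 12) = w*(w - 4)*(w - 3)*(w + 4)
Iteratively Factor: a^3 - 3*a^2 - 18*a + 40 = (a - 2)*(a^2 - a - 20) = (a - 5)*(a - 2)*(a + 4)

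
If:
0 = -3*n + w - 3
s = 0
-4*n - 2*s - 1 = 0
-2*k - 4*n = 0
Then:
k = 1/2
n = -1/4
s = 0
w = 9/4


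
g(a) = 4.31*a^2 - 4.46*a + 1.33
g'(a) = 8.62*a - 4.46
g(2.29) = 13.72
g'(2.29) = 15.28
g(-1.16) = 12.30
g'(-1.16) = -14.46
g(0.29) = 0.40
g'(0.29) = -1.96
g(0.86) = 0.68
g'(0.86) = 2.95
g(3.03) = 27.39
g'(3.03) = 21.66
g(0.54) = 0.18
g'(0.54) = 0.19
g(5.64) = 113.27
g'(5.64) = 44.16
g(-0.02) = 1.42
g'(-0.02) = -4.63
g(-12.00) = 675.49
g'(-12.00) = -107.90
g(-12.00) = 675.49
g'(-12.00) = -107.90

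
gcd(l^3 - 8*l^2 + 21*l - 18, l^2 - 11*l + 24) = l - 3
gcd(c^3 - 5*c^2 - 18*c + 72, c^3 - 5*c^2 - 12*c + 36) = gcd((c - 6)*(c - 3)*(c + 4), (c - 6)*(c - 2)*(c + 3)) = c - 6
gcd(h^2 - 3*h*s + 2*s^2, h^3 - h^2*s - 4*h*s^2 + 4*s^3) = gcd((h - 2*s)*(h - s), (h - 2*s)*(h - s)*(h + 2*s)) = h^2 - 3*h*s + 2*s^2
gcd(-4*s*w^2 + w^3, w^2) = w^2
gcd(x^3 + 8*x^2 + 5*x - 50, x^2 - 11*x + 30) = 1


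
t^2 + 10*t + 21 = (t + 3)*(t + 7)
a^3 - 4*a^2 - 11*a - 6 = (a - 6)*(a + 1)^2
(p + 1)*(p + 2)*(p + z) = p^3 + p^2*z + 3*p^2 + 3*p*z + 2*p + 2*z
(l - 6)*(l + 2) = l^2 - 4*l - 12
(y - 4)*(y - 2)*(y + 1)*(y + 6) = y^4 + y^3 - 28*y^2 + 20*y + 48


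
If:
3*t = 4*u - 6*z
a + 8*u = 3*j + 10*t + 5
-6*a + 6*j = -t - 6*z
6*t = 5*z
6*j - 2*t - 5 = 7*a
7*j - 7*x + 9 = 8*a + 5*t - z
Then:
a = -1235/349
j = -3500/1047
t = -50/349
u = -255/698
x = 15133/7329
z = -60/349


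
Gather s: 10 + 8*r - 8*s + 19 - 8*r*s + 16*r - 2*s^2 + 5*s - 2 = 24*r - 2*s^2 + s*(-8*r - 3) + 27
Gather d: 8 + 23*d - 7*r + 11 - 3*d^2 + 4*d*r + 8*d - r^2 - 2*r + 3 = -3*d^2 + d*(4*r + 31) - r^2 - 9*r + 22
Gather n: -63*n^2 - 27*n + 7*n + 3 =-63*n^2 - 20*n + 3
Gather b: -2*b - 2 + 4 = 2 - 2*b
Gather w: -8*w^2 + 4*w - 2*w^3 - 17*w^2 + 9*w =-2*w^3 - 25*w^2 + 13*w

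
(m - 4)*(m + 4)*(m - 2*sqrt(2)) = m^3 - 2*sqrt(2)*m^2 - 16*m + 32*sqrt(2)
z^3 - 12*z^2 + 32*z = z*(z - 8)*(z - 4)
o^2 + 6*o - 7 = (o - 1)*(o + 7)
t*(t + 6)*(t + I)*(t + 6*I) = t^4 + 6*t^3 + 7*I*t^3 - 6*t^2 + 42*I*t^2 - 36*t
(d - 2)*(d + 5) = d^2 + 3*d - 10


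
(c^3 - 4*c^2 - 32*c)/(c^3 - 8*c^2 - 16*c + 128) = c/(c - 4)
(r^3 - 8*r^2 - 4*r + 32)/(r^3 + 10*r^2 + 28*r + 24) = (r^2 - 10*r + 16)/(r^2 + 8*r + 12)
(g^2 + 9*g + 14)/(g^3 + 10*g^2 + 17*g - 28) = (g + 2)/(g^2 + 3*g - 4)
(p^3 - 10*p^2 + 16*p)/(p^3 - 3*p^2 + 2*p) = (p - 8)/(p - 1)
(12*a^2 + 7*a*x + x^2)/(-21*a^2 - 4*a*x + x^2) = (4*a + x)/(-7*a + x)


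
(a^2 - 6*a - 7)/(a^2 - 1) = (a - 7)/(a - 1)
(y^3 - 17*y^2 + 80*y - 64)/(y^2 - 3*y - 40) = (y^2 - 9*y + 8)/(y + 5)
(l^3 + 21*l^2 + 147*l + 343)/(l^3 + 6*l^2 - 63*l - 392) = (l + 7)/(l - 8)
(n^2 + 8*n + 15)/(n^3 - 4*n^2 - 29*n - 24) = (n + 5)/(n^2 - 7*n - 8)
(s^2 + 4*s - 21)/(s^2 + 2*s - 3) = (s^2 + 4*s - 21)/(s^2 + 2*s - 3)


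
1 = 1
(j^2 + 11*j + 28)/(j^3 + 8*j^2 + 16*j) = (j + 7)/(j*(j + 4))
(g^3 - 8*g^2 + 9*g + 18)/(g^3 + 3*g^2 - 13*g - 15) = (g - 6)/(g + 5)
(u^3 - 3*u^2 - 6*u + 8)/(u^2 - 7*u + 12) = (u^2 + u - 2)/(u - 3)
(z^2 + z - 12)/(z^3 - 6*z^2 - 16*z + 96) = (z - 3)/(z^2 - 10*z + 24)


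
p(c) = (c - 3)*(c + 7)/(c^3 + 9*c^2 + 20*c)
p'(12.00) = 0.00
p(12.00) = 0.05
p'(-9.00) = 0.00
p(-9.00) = -0.13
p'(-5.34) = 24.79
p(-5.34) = 5.69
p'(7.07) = 0.00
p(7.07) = 0.06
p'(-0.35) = 8.33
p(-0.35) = 3.75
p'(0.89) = 1.20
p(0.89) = -0.65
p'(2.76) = 0.08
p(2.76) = -0.02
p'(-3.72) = -64.94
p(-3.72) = 16.53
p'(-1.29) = 0.15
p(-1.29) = 1.89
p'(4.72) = 0.01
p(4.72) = 0.05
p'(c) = (c - 3)*(c + 7)*(-3*c^2 - 18*c - 20)/(c^3 + 9*c^2 + 20*c)^2 + (c - 3)/(c^3 + 9*c^2 + 20*c) + (c + 7)/(c^3 + 9*c^2 + 20*c)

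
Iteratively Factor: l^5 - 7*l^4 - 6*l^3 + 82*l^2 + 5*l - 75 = (l - 5)*(l^4 - 2*l^3 - 16*l^2 + 2*l + 15) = (l - 5)*(l + 1)*(l^3 - 3*l^2 - 13*l + 15) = (l - 5)^2*(l + 1)*(l^2 + 2*l - 3) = (l - 5)^2*(l + 1)*(l + 3)*(l - 1)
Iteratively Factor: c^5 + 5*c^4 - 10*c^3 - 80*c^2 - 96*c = (c - 4)*(c^4 + 9*c^3 + 26*c^2 + 24*c) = (c - 4)*(c + 4)*(c^3 + 5*c^2 + 6*c) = (c - 4)*(c + 2)*(c + 4)*(c^2 + 3*c) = c*(c - 4)*(c + 2)*(c + 4)*(c + 3)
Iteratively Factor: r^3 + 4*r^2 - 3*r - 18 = (r + 3)*(r^2 + r - 6) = (r - 2)*(r + 3)*(r + 3)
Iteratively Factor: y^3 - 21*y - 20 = (y - 5)*(y^2 + 5*y + 4) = (y - 5)*(y + 1)*(y + 4)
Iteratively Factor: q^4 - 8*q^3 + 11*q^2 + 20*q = (q - 5)*(q^3 - 3*q^2 - 4*q) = (q - 5)*(q + 1)*(q^2 - 4*q) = q*(q - 5)*(q + 1)*(q - 4)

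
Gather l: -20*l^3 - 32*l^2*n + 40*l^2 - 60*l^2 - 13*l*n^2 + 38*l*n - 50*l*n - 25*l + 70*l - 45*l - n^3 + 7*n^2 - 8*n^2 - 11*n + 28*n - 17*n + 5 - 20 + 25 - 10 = -20*l^3 + l^2*(-32*n - 20) + l*(-13*n^2 - 12*n) - n^3 - n^2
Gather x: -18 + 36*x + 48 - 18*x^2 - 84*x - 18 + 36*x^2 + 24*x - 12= 18*x^2 - 24*x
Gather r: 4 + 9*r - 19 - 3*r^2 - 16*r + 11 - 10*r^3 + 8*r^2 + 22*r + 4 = -10*r^3 + 5*r^2 + 15*r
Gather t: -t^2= -t^2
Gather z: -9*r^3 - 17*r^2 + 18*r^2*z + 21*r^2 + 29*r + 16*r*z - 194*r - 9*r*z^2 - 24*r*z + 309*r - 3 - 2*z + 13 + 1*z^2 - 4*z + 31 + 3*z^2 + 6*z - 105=-9*r^3 + 4*r^2 + 144*r + z^2*(4 - 9*r) + z*(18*r^2 - 8*r) - 64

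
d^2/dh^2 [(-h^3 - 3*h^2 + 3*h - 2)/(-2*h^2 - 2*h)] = (-5*h^3 + 6*h^2 + 6*h + 2)/(h^3*(h^3 + 3*h^2 + 3*h + 1))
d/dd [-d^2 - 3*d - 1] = -2*d - 3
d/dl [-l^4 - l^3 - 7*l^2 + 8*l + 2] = -4*l^3 - 3*l^2 - 14*l + 8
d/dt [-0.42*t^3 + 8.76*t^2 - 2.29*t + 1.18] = -1.26*t^2 + 17.52*t - 2.29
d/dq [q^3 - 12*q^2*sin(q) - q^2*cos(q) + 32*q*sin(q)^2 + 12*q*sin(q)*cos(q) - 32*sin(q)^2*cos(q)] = q^2*sin(q) - 12*q^2*cos(q) + 3*q^2 - 24*q*sin(q) + 32*q*sin(2*q) - 2*q*cos(q) + 12*q*cos(2*q) + 8*sin(q) + 6*sin(2*q) - 24*sin(3*q) - 16*cos(2*q) + 16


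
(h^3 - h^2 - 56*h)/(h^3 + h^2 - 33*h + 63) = h*(h - 8)/(h^2 - 6*h + 9)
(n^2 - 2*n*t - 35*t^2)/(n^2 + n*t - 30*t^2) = (n^2 - 2*n*t - 35*t^2)/(n^2 + n*t - 30*t^2)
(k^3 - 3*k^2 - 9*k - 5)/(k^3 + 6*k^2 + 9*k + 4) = (k - 5)/(k + 4)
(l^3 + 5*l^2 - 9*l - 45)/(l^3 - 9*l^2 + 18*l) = (l^2 + 8*l + 15)/(l*(l - 6))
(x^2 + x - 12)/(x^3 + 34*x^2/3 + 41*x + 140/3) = 3*(x - 3)/(3*x^2 + 22*x + 35)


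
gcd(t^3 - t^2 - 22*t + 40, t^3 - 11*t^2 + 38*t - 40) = t^2 - 6*t + 8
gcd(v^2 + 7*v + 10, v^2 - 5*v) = 1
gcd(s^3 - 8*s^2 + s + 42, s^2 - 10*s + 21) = s^2 - 10*s + 21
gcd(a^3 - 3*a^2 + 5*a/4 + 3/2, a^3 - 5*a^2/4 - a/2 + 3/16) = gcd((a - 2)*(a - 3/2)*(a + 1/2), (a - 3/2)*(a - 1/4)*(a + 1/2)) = a^2 - a - 3/4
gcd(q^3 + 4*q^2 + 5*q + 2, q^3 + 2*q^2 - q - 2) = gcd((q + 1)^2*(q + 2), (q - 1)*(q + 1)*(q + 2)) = q^2 + 3*q + 2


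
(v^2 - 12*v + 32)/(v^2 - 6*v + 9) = (v^2 - 12*v + 32)/(v^2 - 6*v + 9)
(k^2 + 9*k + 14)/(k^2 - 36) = (k^2 + 9*k + 14)/(k^2 - 36)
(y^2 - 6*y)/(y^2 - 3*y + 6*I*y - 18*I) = y*(y - 6)/(y^2 - 3*y + 6*I*y - 18*I)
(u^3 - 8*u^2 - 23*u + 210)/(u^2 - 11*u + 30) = (u^2 - 2*u - 35)/(u - 5)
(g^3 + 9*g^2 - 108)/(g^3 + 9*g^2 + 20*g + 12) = (g^2 + 3*g - 18)/(g^2 + 3*g + 2)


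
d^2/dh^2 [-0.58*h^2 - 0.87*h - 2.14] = -1.16000000000000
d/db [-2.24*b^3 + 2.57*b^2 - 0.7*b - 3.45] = -6.72*b^2 + 5.14*b - 0.7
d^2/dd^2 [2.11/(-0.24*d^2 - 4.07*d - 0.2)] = (0.243072*d^2 + 4.122096*d - 2.11*(0.48*d + 4.07)*(0.96*d + 8.14) + 0.20256)/(0.24*d^2 + 4.07*d + 0.2)^3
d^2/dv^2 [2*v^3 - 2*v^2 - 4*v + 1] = 12*v - 4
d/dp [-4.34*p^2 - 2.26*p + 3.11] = -8.68*p - 2.26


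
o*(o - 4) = o^2 - 4*o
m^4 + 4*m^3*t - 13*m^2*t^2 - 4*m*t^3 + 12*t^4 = (m - 2*t)*(m - t)*(m + t)*(m + 6*t)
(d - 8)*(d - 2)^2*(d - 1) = d^4 - 13*d^3 + 48*d^2 - 68*d + 32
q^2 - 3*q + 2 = (q - 2)*(q - 1)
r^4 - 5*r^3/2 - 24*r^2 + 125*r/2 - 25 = (r - 5)*(r - 2)*(r - 1/2)*(r + 5)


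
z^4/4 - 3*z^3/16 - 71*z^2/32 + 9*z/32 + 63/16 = (z/4 + 1/2)*(z - 3)*(z - 3/2)*(z + 7/4)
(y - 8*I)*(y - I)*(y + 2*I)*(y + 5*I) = y^4 - 2*I*y^3 + 45*y^2 + 34*I*y + 80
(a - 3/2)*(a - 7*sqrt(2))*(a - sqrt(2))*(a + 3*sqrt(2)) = a^4 - 5*sqrt(2)*a^3 - 3*a^3/2 - 34*a^2 + 15*sqrt(2)*a^2/2 + 51*a + 42*sqrt(2)*a - 63*sqrt(2)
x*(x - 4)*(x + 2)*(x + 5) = x^4 + 3*x^3 - 18*x^2 - 40*x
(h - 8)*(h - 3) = h^2 - 11*h + 24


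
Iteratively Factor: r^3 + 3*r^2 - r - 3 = (r - 1)*(r^2 + 4*r + 3) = (r - 1)*(r + 3)*(r + 1)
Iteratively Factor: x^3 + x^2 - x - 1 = (x + 1)*(x^2 - 1) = (x - 1)*(x + 1)*(x + 1)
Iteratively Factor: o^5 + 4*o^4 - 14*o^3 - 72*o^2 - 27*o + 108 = (o + 3)*(o^4 + o^3 - 17*o^2 - 21*o + 36) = (o - 4)*(o + 3)*(o^3 + 5*o^2 + 3*o - 9) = (o - 4)*(o + 3)^2*(o^2 + 2*o - 3) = (o - 4)*(o + 3)^3*(o - 1)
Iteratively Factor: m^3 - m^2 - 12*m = (m - 4)*(m^2 + 3*m) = (m - 4)*(m + 3)*(m)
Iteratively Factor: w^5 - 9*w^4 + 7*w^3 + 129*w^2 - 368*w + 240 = (w - 4)*(w^4 - 5*w^3 - 13*w^2 + 77*w - 60) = (w - 4)*(w - 1)*(w^3 - 4*w^2 - 17*w + 60) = (w - 5)*(w - 4)*(w - 1)*(w^2 + w - 12) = (w - 5)*(w - 4)*(w - 3)*(w - 1)*(w + 4)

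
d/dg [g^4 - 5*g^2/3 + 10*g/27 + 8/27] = 4*g^3 - 10*g/3 + 10/27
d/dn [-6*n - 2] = -6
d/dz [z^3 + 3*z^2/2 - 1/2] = 3*z*(z + 1)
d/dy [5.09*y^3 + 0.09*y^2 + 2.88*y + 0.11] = 15.27*y^2 + 0.18*y + 2.88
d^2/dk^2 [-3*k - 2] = 0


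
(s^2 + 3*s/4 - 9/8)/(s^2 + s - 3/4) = (4*s - 3)/(2*(2*s - 1))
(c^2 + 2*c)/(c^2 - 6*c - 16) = c/(c - 8)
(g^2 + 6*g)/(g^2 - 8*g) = (g + 6)/(g - 8)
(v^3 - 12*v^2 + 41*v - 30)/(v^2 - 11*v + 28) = (v^3 - 12*v^2 + 41*v - 30)/(v^2 - 11*v + 28)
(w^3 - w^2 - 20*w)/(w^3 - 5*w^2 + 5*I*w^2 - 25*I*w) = (w + 4)/(w + 5*I)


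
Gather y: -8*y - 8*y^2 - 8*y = -8*y^2 - 16*y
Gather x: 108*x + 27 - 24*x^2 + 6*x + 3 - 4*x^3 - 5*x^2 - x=-4*x^3 - 29*x^2 + 113*x + 30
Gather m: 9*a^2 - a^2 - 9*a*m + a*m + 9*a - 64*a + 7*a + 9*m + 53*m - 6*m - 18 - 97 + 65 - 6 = 8*a^2 - 48*a + m*(56 - 8*a) - 56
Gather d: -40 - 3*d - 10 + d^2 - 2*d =d^2 - 5*d - 50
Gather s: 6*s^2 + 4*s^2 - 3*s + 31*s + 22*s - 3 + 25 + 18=10*s^2 + 50*s + 40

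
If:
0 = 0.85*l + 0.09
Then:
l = -0.11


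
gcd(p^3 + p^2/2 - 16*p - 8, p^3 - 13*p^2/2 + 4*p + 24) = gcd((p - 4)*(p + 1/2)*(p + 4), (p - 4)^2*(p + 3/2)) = p - 4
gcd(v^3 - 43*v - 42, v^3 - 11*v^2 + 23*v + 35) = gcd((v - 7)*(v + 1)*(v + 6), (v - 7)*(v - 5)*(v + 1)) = v^2 - 6*v - 7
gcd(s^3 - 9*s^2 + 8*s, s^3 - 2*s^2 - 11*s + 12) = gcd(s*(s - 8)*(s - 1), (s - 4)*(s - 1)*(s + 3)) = s - 1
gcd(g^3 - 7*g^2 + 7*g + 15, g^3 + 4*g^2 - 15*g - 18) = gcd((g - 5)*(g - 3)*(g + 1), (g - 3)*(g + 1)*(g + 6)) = g^2 - 2*g - 3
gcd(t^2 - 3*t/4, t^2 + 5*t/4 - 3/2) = t - 3/4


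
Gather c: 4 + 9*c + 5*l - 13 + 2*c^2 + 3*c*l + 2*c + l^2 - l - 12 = 2*c^2 + c*(3*l + 11) + l^2 + 4*l - 21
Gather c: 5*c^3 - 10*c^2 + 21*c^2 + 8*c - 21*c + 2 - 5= 5*c^3 + 11*c^2 - 13*c - 3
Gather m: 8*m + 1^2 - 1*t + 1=8*m - t + 2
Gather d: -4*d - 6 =-4*d - 6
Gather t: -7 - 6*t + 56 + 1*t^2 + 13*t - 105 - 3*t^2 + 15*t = -2*t^2 + 22*t - 56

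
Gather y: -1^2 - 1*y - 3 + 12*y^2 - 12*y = 12*y^2 - 13*y - 4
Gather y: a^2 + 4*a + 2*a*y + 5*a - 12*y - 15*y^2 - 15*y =a^2 + 9*a - 15*y^2 + y*(2*a - 27)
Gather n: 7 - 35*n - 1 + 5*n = 6 - 30*n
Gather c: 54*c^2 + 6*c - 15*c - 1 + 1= 54*c^2 - 9*c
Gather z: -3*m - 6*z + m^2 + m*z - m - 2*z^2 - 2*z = m^2 - 4*m - 2*z^2 + z*(m - 8)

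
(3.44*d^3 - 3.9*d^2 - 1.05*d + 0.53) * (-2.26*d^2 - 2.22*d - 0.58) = -7.7744*d^5 + 1.1772*d^4 + 9.0358*d^3 + 3.3952*d^2 - 0.5676*d - 0.3074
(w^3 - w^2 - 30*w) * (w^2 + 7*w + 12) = w^5 + 6*w^4 - 25*w^3 - 222*w^2 - 360*w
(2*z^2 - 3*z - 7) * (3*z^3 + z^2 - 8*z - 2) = 6*z^5 - 7*z^4 - 40*z^3 + 13*z^2 + 62*z + 14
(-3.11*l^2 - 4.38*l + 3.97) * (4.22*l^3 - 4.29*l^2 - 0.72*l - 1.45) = -13.1242*l^5 - 5.1417*l^4 + 37.7828*l^3 - 9.3682*l^2 + 3.4926*l - 5.7565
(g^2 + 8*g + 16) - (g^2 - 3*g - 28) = 11*g + 44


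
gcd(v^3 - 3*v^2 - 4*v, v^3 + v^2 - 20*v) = v^2 - 4*v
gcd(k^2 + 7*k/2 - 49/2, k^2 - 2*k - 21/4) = k - 7/2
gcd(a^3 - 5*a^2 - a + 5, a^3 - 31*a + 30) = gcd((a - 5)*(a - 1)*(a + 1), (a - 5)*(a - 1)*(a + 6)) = a^2 - 6*a + 5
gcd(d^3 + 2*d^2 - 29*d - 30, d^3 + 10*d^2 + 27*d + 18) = d^2 + 7*d + 6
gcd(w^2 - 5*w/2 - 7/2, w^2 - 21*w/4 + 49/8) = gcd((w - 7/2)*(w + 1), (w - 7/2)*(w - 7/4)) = w - 7/2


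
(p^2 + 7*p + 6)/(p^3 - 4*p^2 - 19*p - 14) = (p + 6)/(p^2 - 5*p - 14)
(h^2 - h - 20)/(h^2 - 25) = (h + 4)/(h + 5)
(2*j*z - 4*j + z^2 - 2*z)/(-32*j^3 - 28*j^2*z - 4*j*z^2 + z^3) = (z - 2)/(-16*j^2 - 6*j*z + z^2)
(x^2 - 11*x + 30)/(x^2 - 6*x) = (x - 5)/x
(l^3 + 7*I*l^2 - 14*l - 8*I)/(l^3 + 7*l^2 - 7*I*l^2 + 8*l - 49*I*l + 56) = (l^2 + 6*I*l - 8)/(l^2 + l*(7 - 8*I) - 56*I)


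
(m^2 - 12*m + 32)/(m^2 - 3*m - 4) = (m - 8)/(m + 1)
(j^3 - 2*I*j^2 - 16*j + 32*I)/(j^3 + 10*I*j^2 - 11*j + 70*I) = (j^2 - 16)/(j^2 + 12*I*j - 35)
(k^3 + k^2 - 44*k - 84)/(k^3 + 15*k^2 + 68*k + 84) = (k - 7)/(k + 7)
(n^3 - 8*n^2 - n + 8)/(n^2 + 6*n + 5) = (n^2 - 9*n + 8)/(n + 5)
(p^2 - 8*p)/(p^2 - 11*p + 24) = p/(p - 3)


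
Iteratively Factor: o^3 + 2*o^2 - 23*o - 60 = (o + 3)*(o^2 - o - 20) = (o + 3)*(o + 4)*(o - 5)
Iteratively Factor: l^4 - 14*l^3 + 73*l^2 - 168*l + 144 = (l - 4)*(l^3 - 10*l^2 + 33*l - 36) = (l - 4)*(l - 3)*(l^2 - 7*l + 12) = (l - 4)*(l - 3)^2*(l - 4)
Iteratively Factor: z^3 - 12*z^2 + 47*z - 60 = (z - 5)*(z^2 - 7*z + 12) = (z - 5)*(z - 4)*(z - 3)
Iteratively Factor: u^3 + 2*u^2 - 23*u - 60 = (u + 3)*(u^2 - u - 20) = (u - 5)*(u + 3)*(u + 4)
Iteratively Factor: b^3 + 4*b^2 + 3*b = (b)*(b^2 + 4*b + 3) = b*(b + 1)*(b + 3)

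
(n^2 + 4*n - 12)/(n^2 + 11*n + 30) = (n - 2)/(n + 5)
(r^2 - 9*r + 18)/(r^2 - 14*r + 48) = (r - 3)/(r - 8)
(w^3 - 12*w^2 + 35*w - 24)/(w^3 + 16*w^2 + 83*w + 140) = (w^3 - 12*w^2 + 35*w - 24)/(w^3 + 16*w^2 + 83*w + 140)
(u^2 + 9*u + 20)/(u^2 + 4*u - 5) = (u + 4)/(u - 1)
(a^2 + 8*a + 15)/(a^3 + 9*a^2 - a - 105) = (a + 3)/(a^2 + 4*a - 21)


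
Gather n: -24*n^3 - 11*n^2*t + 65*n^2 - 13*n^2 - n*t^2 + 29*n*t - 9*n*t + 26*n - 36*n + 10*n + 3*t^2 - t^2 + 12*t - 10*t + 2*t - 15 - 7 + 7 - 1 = -24*n^3 + n^2*(52 - 11*t) + n*(-t^2 + 20*t) + 2*t^2 + 4*t - 16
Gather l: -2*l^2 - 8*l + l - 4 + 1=-2*l^2 - 7*l - 3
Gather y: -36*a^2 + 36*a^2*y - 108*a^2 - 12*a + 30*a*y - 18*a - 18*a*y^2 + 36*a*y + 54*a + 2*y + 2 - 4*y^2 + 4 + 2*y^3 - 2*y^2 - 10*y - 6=-144*a^2 + 24*a + 2*y^3 + y^2*(-18*a - 6) + y*(36*a^2 + 66*a - 8)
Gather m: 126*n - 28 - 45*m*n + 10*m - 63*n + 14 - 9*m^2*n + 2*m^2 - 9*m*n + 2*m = m^2*(2 - 9*n) + m*(12 - 54*n) + 63*n - 14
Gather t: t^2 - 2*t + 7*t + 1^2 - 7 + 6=t^2 + 5*t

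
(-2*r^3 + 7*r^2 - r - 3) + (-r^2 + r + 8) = -2*r^3 + 6*r^2 + 5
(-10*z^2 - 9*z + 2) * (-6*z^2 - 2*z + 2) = 60*z^4 + 74*z^3 - 14*z^2 - 22*z + 4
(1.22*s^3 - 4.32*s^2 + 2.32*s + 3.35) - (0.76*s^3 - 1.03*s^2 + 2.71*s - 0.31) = 0.46*s^3 - 3.29*s^2 - 0.39*s + 3.66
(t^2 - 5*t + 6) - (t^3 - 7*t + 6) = -t^3 + t^2 + 2*t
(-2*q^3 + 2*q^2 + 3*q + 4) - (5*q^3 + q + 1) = -7*q^3 + 2*q^2 + 2*q + 3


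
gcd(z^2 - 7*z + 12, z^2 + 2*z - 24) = z - 4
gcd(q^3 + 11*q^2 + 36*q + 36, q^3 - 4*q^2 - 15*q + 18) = q + 3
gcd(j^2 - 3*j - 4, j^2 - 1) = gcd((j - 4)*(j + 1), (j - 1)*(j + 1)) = j + 1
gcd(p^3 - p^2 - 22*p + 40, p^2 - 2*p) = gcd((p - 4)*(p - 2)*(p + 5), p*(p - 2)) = p - 2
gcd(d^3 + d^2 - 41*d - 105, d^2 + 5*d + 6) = d + 3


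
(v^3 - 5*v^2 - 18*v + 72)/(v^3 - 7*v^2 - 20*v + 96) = (v - 6)/(v - 8)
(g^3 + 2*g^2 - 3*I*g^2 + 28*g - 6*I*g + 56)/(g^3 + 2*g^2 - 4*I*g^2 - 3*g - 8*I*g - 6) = (g^2 - 3*I*g + 28)/(g^2 - 4*I*g - 3)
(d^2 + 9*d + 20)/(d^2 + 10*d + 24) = (d + 5)/(d + 6)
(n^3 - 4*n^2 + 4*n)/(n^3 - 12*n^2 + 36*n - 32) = n/(n - 8)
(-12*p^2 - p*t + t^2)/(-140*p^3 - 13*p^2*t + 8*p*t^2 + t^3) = (3*p + t)/(35*p^2 + 12*p*t + t^2)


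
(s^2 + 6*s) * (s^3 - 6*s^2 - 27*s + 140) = s^5 - 63*s^3 - 22*s^2 + 840*s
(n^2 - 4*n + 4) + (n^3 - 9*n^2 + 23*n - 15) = n^3 - 8*n^2 + 19*n - 11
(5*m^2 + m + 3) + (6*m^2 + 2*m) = 11*m^2 + 3*m + 3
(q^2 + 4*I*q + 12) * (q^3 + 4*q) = q^5 + 4*I*q^4 + 16*q^3 + 16*I*q^2 + 48*q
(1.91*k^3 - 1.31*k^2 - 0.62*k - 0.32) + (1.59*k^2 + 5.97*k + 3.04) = 1.91*k^3 + 0.28*k^2 + 5.35*k + 2.72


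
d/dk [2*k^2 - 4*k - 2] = 4*k - 4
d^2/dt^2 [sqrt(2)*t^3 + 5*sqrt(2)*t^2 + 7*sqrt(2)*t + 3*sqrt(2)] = sqrt(2)*(6*t + 10)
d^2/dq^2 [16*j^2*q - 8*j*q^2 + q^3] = -16*j + 6*q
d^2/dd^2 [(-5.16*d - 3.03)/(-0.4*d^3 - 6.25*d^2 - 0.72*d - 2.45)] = (4.9536*d^5 + 83.2176*d^4 + 521.35284*d^3 + 654.71049*d^2 - 410.0814*d - 107.856726)/(0.064*d^9 + 3.0*d^8 + 47.2206*d^7 + 256.116625*d^6 + 121.74708*d^5 + 301.062975*d^4 + 73.726248*d^3 + 116.357115*d^2 + 12.9654*d + 14.706125)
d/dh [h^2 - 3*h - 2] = 2*h - 3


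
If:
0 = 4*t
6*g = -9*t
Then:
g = 0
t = 0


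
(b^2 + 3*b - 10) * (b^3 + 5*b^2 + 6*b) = b^5 + 8*b^4 + 11*b^3 - 32*b^2 - 60*b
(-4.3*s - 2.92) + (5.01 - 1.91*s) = 2.09 - 6.21*s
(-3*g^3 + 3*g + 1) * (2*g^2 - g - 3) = -6*g^5 + 3*g^4 + 15*g^3 - g^2 - 10*g - 3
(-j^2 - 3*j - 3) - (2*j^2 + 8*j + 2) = -3*j^2 - 11*j - 5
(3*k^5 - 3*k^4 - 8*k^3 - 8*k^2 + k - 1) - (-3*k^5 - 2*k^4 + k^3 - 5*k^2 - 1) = 6*k^5 - k^4 - 9*k^3 - 3*k^2 + k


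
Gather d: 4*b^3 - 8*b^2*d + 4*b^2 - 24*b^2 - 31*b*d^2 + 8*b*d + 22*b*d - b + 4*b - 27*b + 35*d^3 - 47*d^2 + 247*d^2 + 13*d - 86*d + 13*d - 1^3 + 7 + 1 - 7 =4*b^3 - 20*b^2 - 24*b + 35*d^3 + d^2*(200 - 31*b) + d*(-8*b^2 + 30*b - 60)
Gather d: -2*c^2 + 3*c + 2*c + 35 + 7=-2*c^2 + 5*c + 42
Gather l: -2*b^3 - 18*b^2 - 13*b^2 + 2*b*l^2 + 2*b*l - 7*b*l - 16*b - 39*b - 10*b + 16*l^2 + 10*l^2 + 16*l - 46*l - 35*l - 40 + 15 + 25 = -2*b^3 - 31*b^2 - 65*b + l^2*(2*b + 26) + l*(-5*b - 65)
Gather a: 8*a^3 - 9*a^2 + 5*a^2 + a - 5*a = 8*a^3 - 4*a^2 - 4*a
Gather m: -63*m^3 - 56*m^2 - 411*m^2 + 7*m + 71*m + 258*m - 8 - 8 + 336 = -63*m^3 - 467*m^2 + 336*m + 320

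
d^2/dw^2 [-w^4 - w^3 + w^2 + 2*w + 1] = -12*w^2 - 6*w + 2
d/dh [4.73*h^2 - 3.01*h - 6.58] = 9.46*h - 3.01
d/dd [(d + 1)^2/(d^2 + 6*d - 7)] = 4*(d^2 - 4*d - 5)/(d^4 + 12*d^3 + 22*d^2 - 84*d + 49)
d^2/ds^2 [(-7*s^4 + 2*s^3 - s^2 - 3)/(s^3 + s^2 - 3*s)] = 2*(-31*s^6 + 81*s^5 - 216*s^4 - 9*s^3 + 18*s^2 + 27*s - 27)/(s^3*(s^6 + 3*s^5 - 6*s^4 - 17*s^3 + 18*s^2 + 27*s - 27))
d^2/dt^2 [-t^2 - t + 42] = -2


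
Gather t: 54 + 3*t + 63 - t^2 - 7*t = -t^2 - 4*t + 117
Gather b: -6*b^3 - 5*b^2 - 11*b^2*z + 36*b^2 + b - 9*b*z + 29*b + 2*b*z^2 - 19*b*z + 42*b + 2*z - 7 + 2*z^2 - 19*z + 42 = -6*b^3 + b^2*(31 - 11*z) + b*(2*z^2 - 28*z + 72) + 2*z^2 - 17*z + 35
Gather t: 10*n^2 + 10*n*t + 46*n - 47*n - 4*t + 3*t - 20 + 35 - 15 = 10*n^2 - n + t*(10*n - 1)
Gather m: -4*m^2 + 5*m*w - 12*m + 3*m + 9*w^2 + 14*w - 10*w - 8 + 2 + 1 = -4*m^2 + m*(5*w - 9) + 9*w^2 + 4*w - 5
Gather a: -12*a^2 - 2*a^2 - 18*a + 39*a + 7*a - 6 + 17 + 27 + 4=-14*a^2 + 28*a + 42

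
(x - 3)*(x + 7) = x^2 + 4*x - 21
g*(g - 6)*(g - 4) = g^3 - 10*g^2 + 24*g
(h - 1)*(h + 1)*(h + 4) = h^3 + 4*h^2 - h - 4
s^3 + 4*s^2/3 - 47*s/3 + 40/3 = (s - 8/3)*(s - 1)*(s + 5)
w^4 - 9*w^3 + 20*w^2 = w^2*(w - 5)*(w - 4)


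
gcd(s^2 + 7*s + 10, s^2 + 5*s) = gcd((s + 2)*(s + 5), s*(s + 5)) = s + 5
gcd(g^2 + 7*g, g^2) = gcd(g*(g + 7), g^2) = g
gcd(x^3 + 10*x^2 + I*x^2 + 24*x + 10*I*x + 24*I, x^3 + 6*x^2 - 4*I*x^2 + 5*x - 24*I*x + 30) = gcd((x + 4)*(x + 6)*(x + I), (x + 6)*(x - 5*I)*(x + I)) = x^2 + x*(6 + I) + 6*I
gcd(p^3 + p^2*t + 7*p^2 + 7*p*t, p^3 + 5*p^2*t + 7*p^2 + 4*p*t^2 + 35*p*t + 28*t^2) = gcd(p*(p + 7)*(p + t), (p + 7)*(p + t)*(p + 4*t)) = p^2 + p*t + 7*p + 7*t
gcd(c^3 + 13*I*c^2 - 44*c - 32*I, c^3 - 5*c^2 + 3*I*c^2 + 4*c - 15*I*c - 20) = c + 4*I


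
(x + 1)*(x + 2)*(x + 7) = x^3 + 10*x^2 + 23*x + 14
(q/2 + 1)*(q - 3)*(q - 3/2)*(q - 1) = q^4/2 - 7*q^3/4 - q^2 + 27*q/4 - 9/2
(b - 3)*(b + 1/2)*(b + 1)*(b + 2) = b^4 + b^3/2 - 7*b^2 - 19*b/2 - 3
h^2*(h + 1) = h^3 + h^2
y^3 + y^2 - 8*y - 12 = (y - 3)*(y + 2)^2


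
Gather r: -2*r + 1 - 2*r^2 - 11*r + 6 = -2*r^2 - 13*r + 7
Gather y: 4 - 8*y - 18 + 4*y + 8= -4*y - 6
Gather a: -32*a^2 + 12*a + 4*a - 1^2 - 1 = -32*a^2 + 16*a - 2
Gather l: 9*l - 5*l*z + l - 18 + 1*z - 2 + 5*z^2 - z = l*(10 - 5*z) + 5*z^2 - 20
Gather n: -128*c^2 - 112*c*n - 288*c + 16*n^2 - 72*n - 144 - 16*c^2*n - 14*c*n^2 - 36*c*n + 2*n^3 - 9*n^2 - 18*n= -128*c^2 - 288*c + 2*n^3 + n^2*(7 - 14*c) + n*(-16*c^2 - 148*c - 90) - 144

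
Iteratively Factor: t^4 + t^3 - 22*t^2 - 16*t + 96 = (t + 4)*(t^3 - 3*t^2 - 10*t + 24) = (t - 2)*(t + 4)*(t^2 - t - 12) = (t - 2)*(t + 3)*(t + 4)*(t - 4)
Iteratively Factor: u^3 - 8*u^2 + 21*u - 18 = (u - 3)*(u^2 - 5*u + 6) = (u - 3)^2*(u - 2)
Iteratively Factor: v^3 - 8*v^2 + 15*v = (v - 3)*(v^2 - 5*v) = v*(v - 3)*(v - 5)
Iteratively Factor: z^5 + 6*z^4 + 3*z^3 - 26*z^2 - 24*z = (z + 3)*(z^4 + 3*z^3 - 6*z^2 - 8*z) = (z + 1)*(z + 3)*(z^3 + 2*z^2 - 8*z) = (z + 1)*(z + 3)*(z + 4)*(z^2 - 2*z) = z*(z + 1)*(z + 3)*(z + 4)*(z - 2)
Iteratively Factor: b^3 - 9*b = (b - 3)*(b^2 + 3*b) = b*(b - 3)*(b + 3)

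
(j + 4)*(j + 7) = j^2 + 11*j + 28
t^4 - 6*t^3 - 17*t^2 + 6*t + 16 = (t - 8)*(t - 1)*(t + 1)*(t + 2)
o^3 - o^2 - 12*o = o*(o - 4)*(o + 3)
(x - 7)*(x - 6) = x^2 - 13*x + 42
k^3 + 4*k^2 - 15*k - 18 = (k - 3)*(k + 1)*(k + 6)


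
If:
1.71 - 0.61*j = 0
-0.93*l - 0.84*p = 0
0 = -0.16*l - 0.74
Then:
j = 2.80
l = -4.62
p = 5.12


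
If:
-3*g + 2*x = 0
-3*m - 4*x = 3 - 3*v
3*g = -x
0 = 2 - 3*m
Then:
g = 0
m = 2/3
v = 5/3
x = 0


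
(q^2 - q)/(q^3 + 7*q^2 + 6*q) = (q - 1)/(q^2 + 7*q + 6)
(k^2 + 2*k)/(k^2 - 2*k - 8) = k/(k - 4)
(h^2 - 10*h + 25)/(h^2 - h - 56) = (-h^2 + 10*h - 25)/(-h^2 + h + 56)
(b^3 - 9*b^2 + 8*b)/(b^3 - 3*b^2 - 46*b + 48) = b/(b + 6)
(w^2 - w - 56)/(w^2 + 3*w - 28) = (w - 8)/(w - 4)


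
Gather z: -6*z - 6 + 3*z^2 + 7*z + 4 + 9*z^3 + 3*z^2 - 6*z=9*z^3 + 6*z^2 - 5*z - 2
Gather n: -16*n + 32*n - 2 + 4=16*n + 2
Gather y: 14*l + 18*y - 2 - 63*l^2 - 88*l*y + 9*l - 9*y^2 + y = -63*l^2 + 23*l - 9*y^2 + y*(19 - 88*l) - 2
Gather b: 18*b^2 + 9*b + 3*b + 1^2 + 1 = 18*b^2 + 12*b + 2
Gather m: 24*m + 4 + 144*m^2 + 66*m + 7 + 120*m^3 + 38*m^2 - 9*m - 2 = 120*m^3 + 182*m^2 + 81*m + 9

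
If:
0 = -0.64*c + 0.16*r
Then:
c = 0.25*r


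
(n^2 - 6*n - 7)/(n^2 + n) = (n - 7)/n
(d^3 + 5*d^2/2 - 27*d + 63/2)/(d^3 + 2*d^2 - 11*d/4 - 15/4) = 2*(d^2 + 4*d - 21)/(2*d^2 + 7*d + 5)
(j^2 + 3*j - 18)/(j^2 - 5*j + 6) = (j + 6)/(j - 2)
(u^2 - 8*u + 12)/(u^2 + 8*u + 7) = (u^2 - 8*u + 12)/(u^2 + 8*u + 7)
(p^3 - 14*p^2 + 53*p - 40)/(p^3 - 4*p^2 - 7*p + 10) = (p - 8)/(p + 2)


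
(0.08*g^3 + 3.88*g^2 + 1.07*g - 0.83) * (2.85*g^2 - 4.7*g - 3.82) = 0.228*g^5 + 10.682*g^4 - 15.4921*g^3 - 22.2161*g^2 - 0.1864*g + 3.1706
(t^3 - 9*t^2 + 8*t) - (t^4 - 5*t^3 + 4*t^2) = -t^4 + 6*t^3 - 13*t^2 + 8*t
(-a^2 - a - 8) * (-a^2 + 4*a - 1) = a^4 - 3*a^3 + 5*a^2 - 31*a + 8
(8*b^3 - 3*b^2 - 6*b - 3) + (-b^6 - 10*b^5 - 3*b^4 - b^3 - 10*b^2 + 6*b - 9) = -b^6 - 10*b^5 - 3*b^4 + 7*b^3 - 13*b^2 - 12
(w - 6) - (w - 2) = -4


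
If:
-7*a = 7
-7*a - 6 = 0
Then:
No Solution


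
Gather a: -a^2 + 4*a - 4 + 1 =-a^2 + 4*a - 3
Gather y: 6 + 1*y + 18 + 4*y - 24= 5*y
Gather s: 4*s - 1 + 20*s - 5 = 24*s - 6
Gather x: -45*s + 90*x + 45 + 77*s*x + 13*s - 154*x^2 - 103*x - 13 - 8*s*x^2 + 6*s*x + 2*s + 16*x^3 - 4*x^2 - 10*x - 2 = -30*s + 16*x^3 + x^2*(-8*s - 158) + x*(83*s - 23) + 30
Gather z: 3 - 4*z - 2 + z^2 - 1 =z^2 - 4*z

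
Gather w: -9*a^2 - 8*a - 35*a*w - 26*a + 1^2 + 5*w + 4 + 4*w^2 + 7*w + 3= -9*a^2 - 34*a + 4*w^2 + w*(12 - 35*a) + 8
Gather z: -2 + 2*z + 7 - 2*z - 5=0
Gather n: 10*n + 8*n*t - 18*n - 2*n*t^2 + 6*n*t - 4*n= n*(-2*t^2 + 14*t - 12)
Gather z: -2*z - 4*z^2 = -4*z^2 - 2*z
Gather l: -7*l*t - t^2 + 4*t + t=-7*l*t - t^2 + 5*t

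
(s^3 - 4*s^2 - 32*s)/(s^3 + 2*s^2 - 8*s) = (s - 8)/(s - 2)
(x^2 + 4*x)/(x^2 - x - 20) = x/(x - 5)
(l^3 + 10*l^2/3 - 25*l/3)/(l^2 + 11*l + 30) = l*(3*l - 5)/(3*(l + 6))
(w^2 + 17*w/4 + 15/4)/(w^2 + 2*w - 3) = (w + 5/4)/(w - 1)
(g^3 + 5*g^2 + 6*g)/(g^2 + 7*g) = (g^2 + 5*g + 6)/(g + 7)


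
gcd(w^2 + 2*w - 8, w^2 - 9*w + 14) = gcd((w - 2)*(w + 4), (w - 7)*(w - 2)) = w - 2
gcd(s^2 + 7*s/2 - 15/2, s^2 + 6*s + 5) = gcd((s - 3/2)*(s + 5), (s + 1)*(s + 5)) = s + 5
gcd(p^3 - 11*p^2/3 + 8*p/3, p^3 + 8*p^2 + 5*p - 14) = p - 1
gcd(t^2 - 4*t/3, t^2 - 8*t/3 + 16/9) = t - 4/3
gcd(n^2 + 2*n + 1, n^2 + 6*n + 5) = n + 1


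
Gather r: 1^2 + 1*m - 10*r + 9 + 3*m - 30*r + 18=4*m - 40*r + 28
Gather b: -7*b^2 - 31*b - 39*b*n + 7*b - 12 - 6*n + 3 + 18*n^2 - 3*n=-7*b^2 + b*(-39*n - 24) + 18*n^2 - 9*n - 9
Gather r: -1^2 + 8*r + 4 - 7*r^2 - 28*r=-7*r^2 - 20*r + 3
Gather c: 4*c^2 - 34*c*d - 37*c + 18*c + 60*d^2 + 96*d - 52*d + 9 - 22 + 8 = 4*c^2 + c*(-34*d - 19) + 60*d^2 + 44*d - 5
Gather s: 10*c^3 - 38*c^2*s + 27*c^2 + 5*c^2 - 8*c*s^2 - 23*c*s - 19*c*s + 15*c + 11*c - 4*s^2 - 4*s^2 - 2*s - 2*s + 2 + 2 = 10*c^3 + 32*c^2 + 26*c + s^2*(-8*c - 8) + s*(-38*c^2 - 42*c - 4) + 4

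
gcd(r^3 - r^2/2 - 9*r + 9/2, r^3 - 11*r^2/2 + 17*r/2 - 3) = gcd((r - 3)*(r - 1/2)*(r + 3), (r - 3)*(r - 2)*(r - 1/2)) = r^2 - 7*r/2 + 3/2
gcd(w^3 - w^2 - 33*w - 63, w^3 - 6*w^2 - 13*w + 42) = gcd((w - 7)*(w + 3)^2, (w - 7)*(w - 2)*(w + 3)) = w^2 - 4*w - 21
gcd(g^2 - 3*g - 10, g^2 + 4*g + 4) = g + 2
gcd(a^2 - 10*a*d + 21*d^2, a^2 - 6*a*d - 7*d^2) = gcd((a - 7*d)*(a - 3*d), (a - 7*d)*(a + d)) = a - 7*d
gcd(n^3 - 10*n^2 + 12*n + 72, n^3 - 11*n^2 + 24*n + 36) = n^2 - 12*n + 36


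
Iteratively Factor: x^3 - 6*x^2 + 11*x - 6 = (x - 1)*(x^2 - 5*x + 6) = (x - 3)*(x - 1)*(x - 2)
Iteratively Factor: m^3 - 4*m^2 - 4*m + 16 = (m + 2)*(m^2 - 6*m + 8) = (m - 4)*(m + 2)*(m - 2)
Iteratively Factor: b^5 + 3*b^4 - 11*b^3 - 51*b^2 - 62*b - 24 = (b + 1)*(b^4 + 2*b^3 - 13*b^2 - 38*b - 24) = (b + 1)^2*(b^3 + b^2 - 14*b - 24) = (b - 4)*(b + 1)^2*(b^2 + 5*b + 6) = (b - 4)*(b + 1)^2*(b + 2)*(b + 3)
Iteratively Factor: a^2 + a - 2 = (a - 1)*(a + 2)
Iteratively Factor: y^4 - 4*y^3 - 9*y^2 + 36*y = (y - 4)*(y^3 - 9*y) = (y - 4)*(y + 3)*(y^2 - 3*y) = (y - 4)*(y - 3)*(y + 3)*(y)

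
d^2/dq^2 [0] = 0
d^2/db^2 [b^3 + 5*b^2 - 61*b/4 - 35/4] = 6*b + 10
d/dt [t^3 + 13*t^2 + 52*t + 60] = 3*t^2 + 26*t + 52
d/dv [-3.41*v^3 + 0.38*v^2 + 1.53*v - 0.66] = -10.23*v^2 + 0.76*v + 1.53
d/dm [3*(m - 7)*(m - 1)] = 6*m - 24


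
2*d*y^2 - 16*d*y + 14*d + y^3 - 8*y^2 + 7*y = (2*d + y)*(y - 7)*(y - 1)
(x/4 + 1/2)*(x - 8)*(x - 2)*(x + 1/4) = x^4/4 - 31*x^3/16 - 3*x^2/2 + 31*x/4 + 2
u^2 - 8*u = u*(u - 8)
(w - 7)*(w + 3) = w^2 - 4*w - 21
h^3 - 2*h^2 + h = h*(h - 1)^2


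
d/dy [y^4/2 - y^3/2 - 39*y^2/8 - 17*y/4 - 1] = 2*y^3 - 3*y^2/2 - 39*y/4 - 17/4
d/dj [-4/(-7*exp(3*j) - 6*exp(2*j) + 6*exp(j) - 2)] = (-84*exp(2*j) - 48*exp(j) + 24)*exp(j)/(7*exp(3*j) + 6*exp(2*j) - 6*exp(j) + 2)^2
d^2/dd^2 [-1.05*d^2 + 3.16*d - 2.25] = -2.10000000000000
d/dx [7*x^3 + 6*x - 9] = 21*x^2 + 6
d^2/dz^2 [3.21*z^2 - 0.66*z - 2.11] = 6.42000000000000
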